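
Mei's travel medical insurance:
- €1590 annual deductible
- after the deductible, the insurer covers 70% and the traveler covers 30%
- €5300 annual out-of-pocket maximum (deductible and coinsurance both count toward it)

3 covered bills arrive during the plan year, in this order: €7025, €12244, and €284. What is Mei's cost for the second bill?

Claim 1 — €7025: €1590 to deductible, leaving €5435; coinsurance €5435 × 30% = €1630.50. Traveler pays €3220.50; OOP now €3220.50.
Claim 2 — €12244: deductible already satisfied, so traveler's share is 30% × €12244 = €3673.20. That would push OOP to €6893.70, over the €5300 cap, so traveler pays €5300 − €3220.50 = €2079.50.

€2079.50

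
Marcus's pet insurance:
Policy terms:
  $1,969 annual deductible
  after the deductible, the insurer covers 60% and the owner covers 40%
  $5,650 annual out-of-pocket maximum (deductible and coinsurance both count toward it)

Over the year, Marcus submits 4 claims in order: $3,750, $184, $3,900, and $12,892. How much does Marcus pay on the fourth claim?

Claim 1 ($3,750): deductible takes $1,969, $1,781 remains; 40% of $1,781 = $712.40. Cost to owner: $2,681.40. OOP to date $2,681.40.
Claim 2 ($184): deductible already satisfied, so owner's share is 40% × $184 = $73.60. Cost to owner: $73.60. OOP to date $2,755.
Claim 3 ($3,900): 40% coinsurance on $3,900 = $1,560. Cost to owner: $1,560. OOP to date $4,315.
Claim 4 ($12,892): deductible already satisfied, so owner's share is 40% × $12,892 = $5,156.80. That would push OOP to $9,471.80, over the $5,650 cap, so owner pays $5,650 − $4,315 = $1,335.

$1,335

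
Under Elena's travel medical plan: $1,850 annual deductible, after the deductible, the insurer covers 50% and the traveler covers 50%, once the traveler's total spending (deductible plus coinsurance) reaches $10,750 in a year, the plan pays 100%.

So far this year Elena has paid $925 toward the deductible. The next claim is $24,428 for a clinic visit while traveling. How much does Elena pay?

$925 of the $1,850 deductible is already met, leaving $925.
After the $925 deductible portion, $24,428 − $925 = $23,503 is subject to coinsurance.
Traveler's 50% share of $23,503 is $11,751.50.
Traveler responsibility before any cap: $925 + $11,751.50 = $12,676.50.
Adding $12,676.50 to the $925 already spent would give $13,601.50, which exceeds the $10,750 cap; the traveler pays just $10,750 − $925 = $9,825.

$9,825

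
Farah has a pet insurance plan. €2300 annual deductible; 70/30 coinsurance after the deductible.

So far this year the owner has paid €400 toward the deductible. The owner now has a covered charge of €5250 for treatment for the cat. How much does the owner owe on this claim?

€2905

€400 of the €2300 deductible is already met, leaving €1900.
That leaves €5250 − €1900 = €3350 for coinsurance.
Coinsurance: €3350 × 30% = €1005.
Owner responsibility: €1900 + €1005 = €2905.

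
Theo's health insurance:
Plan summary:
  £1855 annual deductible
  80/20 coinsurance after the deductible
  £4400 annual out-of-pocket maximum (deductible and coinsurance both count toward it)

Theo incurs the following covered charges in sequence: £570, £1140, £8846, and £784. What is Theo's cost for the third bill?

£1885.20

Bill 1, £570: all of it applies to the deductible. Cost to patient: £570. OOP to date £570.
Bill 2, £1140: all of it applies to the deductible. Patient pays £1140; OOP now £1710.
Bill 3, £8846: deductible takes £145, £8701 remains; 20% of £8701 = £1740.20. Cost to patient: £1885.20. OOP to date £3595.20.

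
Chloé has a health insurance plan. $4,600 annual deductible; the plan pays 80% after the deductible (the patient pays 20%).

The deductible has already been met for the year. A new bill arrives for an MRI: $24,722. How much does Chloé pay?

$4,944.40

The deductible is already satisfied, so the full bill goes to coinsurance.
20% of $24,722 = $4,944.40 falls to the patient.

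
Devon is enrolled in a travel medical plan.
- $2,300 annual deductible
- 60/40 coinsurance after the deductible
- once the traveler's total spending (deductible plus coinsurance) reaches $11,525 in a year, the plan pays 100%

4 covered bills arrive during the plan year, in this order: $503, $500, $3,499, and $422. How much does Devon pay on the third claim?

$2,177.80

Claim 1 ($503): all of it applies to the deductible. Cost to traveler: $503. OOP to date $503.
Claim 2 ($500): all of it applies to the deductible. Traveler owes $500 (running OOP $1,003).
Claim 3 ($3,499): deductible takes $1,297, $2,202 remains; 40% of $2,202 = $880.80. Cost to traveler: $2,177.80. OOP to date $3,180.80.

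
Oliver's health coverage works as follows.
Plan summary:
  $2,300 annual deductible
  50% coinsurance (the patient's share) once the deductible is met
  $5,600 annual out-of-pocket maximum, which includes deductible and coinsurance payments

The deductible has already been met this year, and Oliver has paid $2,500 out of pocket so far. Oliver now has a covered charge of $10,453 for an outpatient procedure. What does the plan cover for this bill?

$7,353

The deductible is already satisfied, so the full bill goes to coinsurance.
Coinsurance: $10,453 × 50% = $5,226.50.
That would bring total out-of-pocket to $7,726.50, past the $5,600 cap. The patient is capped at $5,600 − $2,500 = $3,100 on this claim.
The plan picks up $10,453 − $3,100 = $7,353.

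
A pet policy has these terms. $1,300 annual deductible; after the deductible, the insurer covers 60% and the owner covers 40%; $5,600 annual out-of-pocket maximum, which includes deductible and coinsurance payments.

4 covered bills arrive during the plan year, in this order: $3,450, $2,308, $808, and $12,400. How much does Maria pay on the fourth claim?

$2,193.60

Claim 1 ($3,450): $1,300 to deductible, leaving $2,150; owner's 40% is $860. Cost to owner: $2,160. OOP to date $2,160.
Claim 2 ($2,308): deductible met; 40% of $2,308 = $923.20. Owner pays $923.20; OOP now $3,083.20.
Claim 3 ($808): deductible met; 40% of $808 = $323.20. Owner pays $323.20; OOP now $3,406.40.
Claim 4 ($12,400): deductible met; 40% of $12,400 = $4,960. Adding that to $3,406.40 gives $8,366.40, past the $5,600 cap; owner pays only $5,600 − $3,406.40 = $2,193.60.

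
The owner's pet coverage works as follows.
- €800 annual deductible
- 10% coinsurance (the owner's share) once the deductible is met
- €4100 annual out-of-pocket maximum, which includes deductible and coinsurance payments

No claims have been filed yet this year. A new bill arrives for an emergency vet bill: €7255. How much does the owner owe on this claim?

Deductible not yet touched, so the first €800 of the bill goes to the deductible.
After the €800 deductible portion, €7255 − €800 = €6455 is subject to coinsurance.
10% of €6455 = €645.50 falls to the owner.
Owner responsibility before any cap: €800 + €645.50 = €1445.50.
Year-to-date out-of-pocket becomes €0 + €1445.50 = €1445.50, still under the €4100 maximum, so no cap applies.

€1445.50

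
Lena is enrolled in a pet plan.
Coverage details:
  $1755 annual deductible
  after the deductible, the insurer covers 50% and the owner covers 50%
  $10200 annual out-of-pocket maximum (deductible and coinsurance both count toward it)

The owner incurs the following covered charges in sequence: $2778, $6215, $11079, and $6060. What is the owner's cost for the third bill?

Claim 1 — $2778: deductible takes $1755, $1023 remains; owner's 50% is $511.50. Cost to owner: $2266.50. OOP to date $2266.50.
Claim 2 — $6215: deductible already satisfied, so owner's share is 50% × $6215 = $3107.50. Owner owes $3107.50 (running OOP $5374).
Claim 3 — $11079: 50% coinsurance on $11079 = $5539.50. That would push OOP to $10913.50, over the $10200 cap, so owner pays $10200 − $5374 = $4826.

$4826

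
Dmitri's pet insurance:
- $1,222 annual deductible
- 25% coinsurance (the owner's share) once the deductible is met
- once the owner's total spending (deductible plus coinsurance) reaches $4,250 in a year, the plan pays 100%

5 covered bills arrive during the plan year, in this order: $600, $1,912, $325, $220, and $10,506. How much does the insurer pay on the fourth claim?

Claim 1 — $600: fully absorbed by the deductible. Owner pays $600; OOP now $600. Plan pays $600 − $600 = $0.
Claim 2 — $1,912: $622 finishes the deductible; $1,290 goes to coinsurance; 25% of $1,290 = $322.50. Cost to owner: $944.50. OOP to date $1,544.50. Plan pays $1,912 − $944.50 = $967.50.
Claim 3 — $325: deductible already satisfied, so owner's share is 25% × $325 = $81.25. Owner owes $81.25 (running OOP $1,625.75). Insurer: $325 − $81.25 = $243.75.
Claim 4 — $220: deductible met; 25% of $220 = $55. Owner owes $55 (running OOP $1,680.75). Plan pays $220 − $55 = $165.

$165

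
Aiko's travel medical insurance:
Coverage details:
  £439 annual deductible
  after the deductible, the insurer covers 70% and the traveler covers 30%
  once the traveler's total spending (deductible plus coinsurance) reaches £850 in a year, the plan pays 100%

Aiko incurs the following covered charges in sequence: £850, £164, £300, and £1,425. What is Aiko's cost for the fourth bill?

£148.50

Claim 1 (£850): deductible takes £439, £411 remains; traveler's 30% is £123.30. Cost to traveler: £562.30. OOP to date £562.30.
Claim 2 (£164): 30% coinsurance on £164 = £49.20. Cost to traveler: £49.20. OOP to date £611.50.
Claim 3 (£300): 30% coinsurance on £300 = £90. Cost to traveler: £90. OOP to date £701.50.
Claim 4 (£1,425): deductible met; 30% of £1,425 = £427.50. OOP would hit £1,129 > £850, so the cap limits the traveler to £850 − £701.50 = £148.50.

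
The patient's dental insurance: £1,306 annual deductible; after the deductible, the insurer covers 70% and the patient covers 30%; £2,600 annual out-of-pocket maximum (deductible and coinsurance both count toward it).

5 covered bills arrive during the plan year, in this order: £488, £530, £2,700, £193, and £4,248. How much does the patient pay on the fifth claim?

£512.50

Bill 1, £488: all of it applies to the deductible. Patient pays £488; OOP now £488.
Bill 2, £530: fully absorbed by the deductible. Patient owes £530 (running OOP £1,018).
Bill 3, £2,700: £288 finishes the deductible; £2,412 goes to coinsurance; coinsurance £2,412 × 30% = £723.60. Patient pays £1,011.60; OOP now £2,029.60.
Bill 4, £193: 30% coinsurance on £193 = £57.90. Patient owes £57.90 (running OOP £2,087.50).
Bill 5, £4,248: 30% coinsurance on £4,248 = £1,274.40. OOP would hit £3,361.90 > £2,600, so the cap limits the patient to £2,600 − £2,087.50 = £512.50.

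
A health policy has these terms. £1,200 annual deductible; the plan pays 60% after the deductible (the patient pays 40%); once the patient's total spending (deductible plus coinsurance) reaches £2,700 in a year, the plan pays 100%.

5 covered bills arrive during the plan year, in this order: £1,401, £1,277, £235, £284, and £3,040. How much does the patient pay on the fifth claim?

£701.20

Claim 1 (£1,401): £1,200 finishes the deductible; £201 goes to coinsurance; coinsurance £201 × 40% = £80.40. Patient pays £1,280.40; OOP now £1,280.40.
Claim 2 (£1,277): 40% coinsurance on £1,277 = £510.80. Patient pays £510.80; OOP now £1,791.20.
Claim 3 (£235): deductible met; 40% of £235 = £94. Patient owes £94 (running OOP £1,885.20).
Claim 4 (£284): deductible already satisfied, so patient's share is 40% × £284 = £113.60. Patient pays £113.60; OOP now £1,998.80.
Claim 5 (£3,040): deductible met; 40% of £3,040 = £1,216. OOP would hit £3,214.80 > £2,700, so the cap limits the patient to £2,700 − £1,998.80 = £701.20.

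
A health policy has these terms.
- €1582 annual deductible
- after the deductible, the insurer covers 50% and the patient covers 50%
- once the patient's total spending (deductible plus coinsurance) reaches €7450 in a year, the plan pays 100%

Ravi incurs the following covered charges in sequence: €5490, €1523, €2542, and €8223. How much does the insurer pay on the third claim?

€1271

#1 (€5490): €1582 to deductible, leaving €3908; 50% of €3908 = €1954. Cost to patient: €3536. OOP to date €3536. Plan pays €5490 − €3536 = €1954.
#2 (€1523): 50% coinsurance on €1523 = €761.50. Patient pays €761.50; OOP now €4297.50. Plan pays €1523 − €761.50 = €761.50.
#3 (€2542): 50% coinsurance on €2542 = €1271. Patient pays €1271; OOP now €5568.50. Insurer: €2542 − €1271 = €1271.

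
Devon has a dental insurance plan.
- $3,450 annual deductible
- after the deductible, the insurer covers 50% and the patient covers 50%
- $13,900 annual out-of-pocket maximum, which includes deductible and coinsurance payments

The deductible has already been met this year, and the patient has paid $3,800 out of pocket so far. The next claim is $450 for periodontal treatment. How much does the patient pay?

$225

With the deductible met, the entire $450 is subject to coinsurance.
Coinsurance: $450 × 50% = $225.
Year-to-date out-of-pocket becomes $3,800 + $225 = $4,025, still under the $13,900 maximum, so no cap applies.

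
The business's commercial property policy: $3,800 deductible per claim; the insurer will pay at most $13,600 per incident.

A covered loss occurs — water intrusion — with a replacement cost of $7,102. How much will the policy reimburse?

$3,302

Subtract the deductible: $7,102 − $3,800 = $3,302.
$3,302 ≤ $13,600, so the limit doesn't bind; insurer pays $3,302.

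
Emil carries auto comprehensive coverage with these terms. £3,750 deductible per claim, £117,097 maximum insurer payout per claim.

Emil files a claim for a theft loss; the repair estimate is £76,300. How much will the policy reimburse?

£72,550

Less the £3,750 deductible: £76,300 − £3,750 = £72,550.
£72,550 ≤ £117,097, so the limit doesn't bind; insurer pays £72,550.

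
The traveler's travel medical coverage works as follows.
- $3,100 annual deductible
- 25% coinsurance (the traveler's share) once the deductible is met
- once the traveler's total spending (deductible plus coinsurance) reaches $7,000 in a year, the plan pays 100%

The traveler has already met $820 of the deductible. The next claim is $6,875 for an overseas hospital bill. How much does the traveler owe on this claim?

Deductible still to meet: $3,100 − $820 = $2,280.
The remaining $4,595 (= $6,875 − $2,280) moves to coinsurance.
Traveler's 25% share of $4,595 is $1,148.75.
That puts the traveler's cost at $2,280 + $1,148.75 = $3,428.75 before any cap.
Total out-of-pocket so far would be $820 + $3,428.75 = $4,248.75, below the $7,000 cap — no reduction.

$3,428.75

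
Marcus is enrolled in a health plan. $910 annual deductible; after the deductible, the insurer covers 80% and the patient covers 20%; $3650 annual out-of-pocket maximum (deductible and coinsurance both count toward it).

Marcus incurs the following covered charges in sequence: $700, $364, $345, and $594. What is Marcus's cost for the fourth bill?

$118.80

Claim 1 ($700): fully absorbed by the deductible. Cost to patient: $700. OOP to date $700.
Claim 2 ($364): $210 to deductible, leaving $154; patient's 20% is $30.80. Patient pays $240.80; OOP now $940.80.
Claim 3 ($345): deductible met; 20% of $345 = $69. Patient owes $69 (running OOP $1009.80).
Claim 4 ($594): deductible met; 20% of $594 = $118.80. Cost to patient: $118.80. OOP to date $1128.60.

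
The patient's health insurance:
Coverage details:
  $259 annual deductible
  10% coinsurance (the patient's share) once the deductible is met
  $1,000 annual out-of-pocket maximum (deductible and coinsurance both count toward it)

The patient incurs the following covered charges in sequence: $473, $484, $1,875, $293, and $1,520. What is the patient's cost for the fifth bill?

$152

#1 ($473): $259 to deductible, leaving $214; patient's 10% is $21.40. Patient owes $280.40 (running OOP $280.40).
#2 ($484): deductible already satisfied, so patient's share is 10% × $484 = $48.40. Patient pays $48.40; OOP now $328.80.
#3 ($1,875): 10% coinsurance on $1,875 = $187.50. Patient pays $187.50; OOP now $516.30.
#4 ($293): 10% coinsurance on $293 = $29.30. Patient pays $29.30; OOP now $545.60.
#5 ($1,520): deductible met; 10% of $1,520 = $152. Patient owes $152 (running OOP $697.60).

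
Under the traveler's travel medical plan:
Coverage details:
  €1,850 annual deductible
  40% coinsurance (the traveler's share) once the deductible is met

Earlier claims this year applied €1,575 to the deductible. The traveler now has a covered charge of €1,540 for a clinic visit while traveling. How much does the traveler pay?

€781

Remaining deductible: €1,850 − €1,575 = €275.
After the €275 deductible portion, €1,540 − €275 = €1,265 is subject to coinsurance.
40% of €1,265 = €506 falls to the traveler.
That puts the traveler's cost at €275 + €506 = €781.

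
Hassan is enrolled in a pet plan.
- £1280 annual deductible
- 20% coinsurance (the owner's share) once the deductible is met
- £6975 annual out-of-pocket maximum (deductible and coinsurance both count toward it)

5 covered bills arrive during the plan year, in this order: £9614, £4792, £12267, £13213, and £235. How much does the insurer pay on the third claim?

£9813.60

#1 (£9614): £1280 to deductible, leaving £8334; owner's 20% is £1666.80. Owner owes £2946.80 (running OOP £2946.80). Insurer: £9614 − £2946.80 = £6667.20.
#2 (£4792): 20% coinsurance on £4792 = £958.40. Owner owes £958.40 (running OOP £3905.20). Plan pays £4792 − £958.40 = £3833.60.
#3 (£12267): deductible already satisfied, so owner's share is 20% × £12267 = £2453.40. Owner pays £2453.40; OOP now £6358.60. Plan pays £12267 − £2453.40 = £9813.60.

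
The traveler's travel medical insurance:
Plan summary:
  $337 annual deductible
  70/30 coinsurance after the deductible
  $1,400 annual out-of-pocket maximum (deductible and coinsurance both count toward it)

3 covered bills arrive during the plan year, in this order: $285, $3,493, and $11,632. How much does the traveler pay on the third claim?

$30.70

Claim 1 ($285): entire amount goes to the deductible. Traveler pays $285; OOP now $285.
Claim 2 ($3,493): $52 to deductible, leaving $3,441; traveler's 30% is $1,032.30. Traveler pays $1,084.30; OOP now $1,369.30.
Claim 3 ($11,632): 30% coinsurance on $11,632 = $3,489.60. OOP would hit $4,858.90 > $1,400, so the cap limits the traveler to $1,400 − $1,369.30 = $30.70.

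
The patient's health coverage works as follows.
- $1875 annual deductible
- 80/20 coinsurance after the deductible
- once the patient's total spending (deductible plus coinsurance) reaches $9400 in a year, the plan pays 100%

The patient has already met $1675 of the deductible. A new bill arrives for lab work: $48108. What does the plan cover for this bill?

$1675 of the $1875 deductible is already met, leaving $200.
After the $200 deductible portion, $48108 − $200 = $47908 is subject to coinsurance.
Coinsurance: $47908 × 20% = $9581.60.
So the patient owes $200 + $9581.60 = $9781.60 before any cap.
Adding $9781.60 to the $1675 already spent would give $11456.60, which exceeds the $9400 cap; the patient pays just $9400 − $1675 = $7725.
The plan picks up $48108 − $7725 = $40383.

$40383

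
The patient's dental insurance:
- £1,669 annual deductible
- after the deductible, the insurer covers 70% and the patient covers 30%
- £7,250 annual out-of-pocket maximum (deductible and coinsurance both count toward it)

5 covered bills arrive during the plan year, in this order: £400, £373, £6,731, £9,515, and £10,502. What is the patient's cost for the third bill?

£2,646.50

#1 (£400): fully absorbed by the deductible. Cost to patient: £400. OOP to date £400.
#2 (£373): fully absorbed by the deductible. Patient pays £373; OOP now £773.
#3 (£6,731): deductible takes £896, £5,835 remains; 30% of £5,835 = £1,750.50. Patient owes £2,646.50 (running OOP £3,419.50).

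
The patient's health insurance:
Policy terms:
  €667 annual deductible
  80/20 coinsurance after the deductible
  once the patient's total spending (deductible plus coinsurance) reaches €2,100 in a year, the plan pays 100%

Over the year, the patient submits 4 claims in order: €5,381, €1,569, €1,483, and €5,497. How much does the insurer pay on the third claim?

€1,306.60

Claim 1 — €5,381: €667 finishes the deductible; €4,714 goes to coinsurance; patient's 20% is €942.80. Cost to patient: €1,609.80. OOP to date €1,609.80. Plan pays €5,381 − €1,609.80 = €3,771.20.
Claim 2 — €1,569: deductible already satisfied, so patient's share is 20% × €1,569 = €313.80. Cost to patient: €313.80. OOP to date €1,923.60. Insurer: €1,569 − €313.80 = €1,255.20.
Claim 3 — €1,483: deductible already satisfied, so patient's share is 20% × €1,483 = €296.60. That would push OOP to €2,220.20, over the €2,100 cap, so patient pays €2,100 − €1,923.60 = €176.40. Insurer: €1,483 − €176.40 = €1,306.60.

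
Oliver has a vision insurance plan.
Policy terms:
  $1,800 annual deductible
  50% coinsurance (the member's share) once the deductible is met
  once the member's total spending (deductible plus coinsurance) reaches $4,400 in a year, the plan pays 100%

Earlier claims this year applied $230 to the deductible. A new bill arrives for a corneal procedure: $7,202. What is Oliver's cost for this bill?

$4,170

Deductible still to meet: $1,800 − $230 = $1,570.
That leaves $7,202 − $1,570 = $5,632 for coinsurance.
Coinsurance: $5,632 × 50% = $2,816.
That puts the member's cost at $1,570 + $2,816 = $4,386 before any cap.
That would bring total out-of-pocket to $4,616, past the $4,400 cap. The member is capped at $4,400 − $230 = $4,170 on this claim.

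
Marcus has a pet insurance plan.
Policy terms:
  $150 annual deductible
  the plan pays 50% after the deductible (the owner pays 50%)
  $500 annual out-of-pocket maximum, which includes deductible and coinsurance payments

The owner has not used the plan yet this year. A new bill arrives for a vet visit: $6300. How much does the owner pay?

The full $150 deductible is still open; $150 of this bill applies to it.
The remaining $6150 (= $6300 − $150) moves to coinsurance.
50% of $6150 = $3075 falls to the owner.
That puts the owner's cost at $150 + $3075 = $3225 before any cap.
Year-to-date out-of-pocket would reach $0 + $3225 = $3225, above the $500 maximum, so the owner pays only $500 − $0 = $500.

$500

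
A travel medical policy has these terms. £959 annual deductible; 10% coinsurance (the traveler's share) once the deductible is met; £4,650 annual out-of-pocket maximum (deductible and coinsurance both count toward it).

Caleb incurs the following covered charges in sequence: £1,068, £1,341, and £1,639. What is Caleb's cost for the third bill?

Claim 1 — £1,068: £959 to deductible, leaving £109; coinsurance £109 × 10% = £10.90. Traveler owes £969.90 (running OOP £969.90).
Claim 2 — £1,341: deductible already satisfied, so traveler's share is 10% × £1,341 = £134.10. Cost to traveler: £134.10. OOP to date £1,104.
Claim 3 — £1,639: 10% coinsurance on £1,639 = £163.90. Cost to traveler: £163.90. OOP to date £1,267.90.

£163.90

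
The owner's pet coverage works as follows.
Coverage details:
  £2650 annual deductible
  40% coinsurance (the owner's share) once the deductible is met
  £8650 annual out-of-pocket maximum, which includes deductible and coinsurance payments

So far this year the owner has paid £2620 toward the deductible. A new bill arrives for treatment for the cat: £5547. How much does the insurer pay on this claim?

Remaining deductible: £2650 − £2620 = £30.
The remaining £5517 (= £5547 − £30) moves to coinsurance.
Owner's 40% share of £5517 is £2206.80.
So the owner owes £30 + £2206.80 = £2236.80 before any cap.
Cumulative spending £2620 + £2236.80 = £4856.80 stays under the £8650 maximum.
The plan picks up £5547 − £2236.80 = £3310.20.

£3310.20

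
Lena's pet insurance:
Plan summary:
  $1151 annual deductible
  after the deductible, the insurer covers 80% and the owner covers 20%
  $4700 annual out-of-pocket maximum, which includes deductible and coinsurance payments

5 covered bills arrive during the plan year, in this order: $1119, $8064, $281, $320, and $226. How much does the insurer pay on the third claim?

$224.80

Bill 1, $1119: all of it applies to the deductible. Owner owes $1119 (running OOP $1119). Plan pays $1119 − $1119 = $0.
Bill 2, $8064: $32 finishes the deductible; $8032 goes to coinsurance; owner's 20% is $1606.40. Owner pays $1638.40; OOP now $2757.40. Insurer: $8064 − $1638.40 = $6425.60.
Bill 3, $281: 20% coinsurance on $281 = $56.20. Owner pays $56.20; OOP now $2813.60. Insurer: $281 − $56.20 = $224.80.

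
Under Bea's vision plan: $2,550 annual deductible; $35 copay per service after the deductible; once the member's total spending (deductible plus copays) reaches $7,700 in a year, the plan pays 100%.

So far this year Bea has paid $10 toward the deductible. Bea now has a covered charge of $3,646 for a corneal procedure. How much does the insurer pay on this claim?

$1,071

Remaining deductible: $2,550 − $10 = $2,540.
That leaves $3,646 − $2,540 = $1,106 for the copay.
Copay on this service: $35.
Member responsibility before any cap: $2,540 + $35 = $2,575.
Year-to-date out-of-pocket becomes $10 + $2,575 = $2,585, still under the $7,700 maximum, so no cap applies.
Insurer pays the balance: $3,646 − $2,575 = $1,071.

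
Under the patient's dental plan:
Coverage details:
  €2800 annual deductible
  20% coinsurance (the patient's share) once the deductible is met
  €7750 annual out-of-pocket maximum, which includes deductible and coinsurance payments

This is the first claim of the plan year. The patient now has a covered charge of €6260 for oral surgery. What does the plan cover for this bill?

The full €2800 deductible is still open; €2800 of this bill applies to it.
That leaves €6260 − €2800 = €3460 for coinsurance.
Coinsurance: €3460 × 20% = €692.
So the patient owes €2800 + €692 = €3492 before any cap.
Year-to-date out-of-pocket becomes €0 + €3492 = €3492, still under the €7750 maximum, so no cap applies.
The plan picks up €6260 − €3492 = €2768.

€2768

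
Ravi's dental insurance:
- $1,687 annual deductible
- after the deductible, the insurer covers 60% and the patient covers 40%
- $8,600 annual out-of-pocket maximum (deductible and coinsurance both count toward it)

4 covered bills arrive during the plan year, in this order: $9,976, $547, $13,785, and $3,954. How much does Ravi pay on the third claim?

Claim 1 ($9,976): deductible takes $1,687, $8,289 remains; coinsurance $8,289 × 40% = $3,315.60. Patient pays $5,002.60; OOP now $5,002.60.
Claim 2 ($547): deductible met; 40% of $547 = $218.80. Patient pays $218.80; OOP now $5,221.40.
Claim 3 ($13,785): deductible already satisfied, so patient's share is 40% × $13,785 = $5,514. That would push OOP to $10,735.40, over the $8,600 cap, so patient pays $8,600 − $5,221.40 = $3,378.60.

$3,378.60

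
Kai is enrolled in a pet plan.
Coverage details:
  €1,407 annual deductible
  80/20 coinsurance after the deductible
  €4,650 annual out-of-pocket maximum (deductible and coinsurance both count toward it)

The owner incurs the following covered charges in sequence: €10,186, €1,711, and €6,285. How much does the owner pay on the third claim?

Bill 1, €10,186: €1,407 finishes the deductible; €8,779 goes to coinsurance; coinsurance €8,779 × 20% = €1,755.80. Owner pays €3,162.80; OOP now €3,162.80.
Bill 2, €1,711: 20% coinsurance on €1,711 = €342.20. Owner owes €342.20 (running OOP €3,505).
Bill 3, €6,285: 20% coinsurance on €6,285 = €1,257. That would push OOP to €4,762, over the €4,650 cap, so owner pays €4,650 − €3,505 = €1,145.

€1,145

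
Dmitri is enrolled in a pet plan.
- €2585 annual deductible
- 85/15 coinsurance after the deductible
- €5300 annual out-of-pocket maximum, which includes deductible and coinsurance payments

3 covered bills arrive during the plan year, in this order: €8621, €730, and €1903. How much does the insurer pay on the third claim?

Bill 1, €8621: €2585 to deductible, leaving €6036; coinsurance €6036 × 15% = €905.40. Owner owes €3490.40 (running OOP €3490.40). Plan pays €8621 − €3490.40 = €5130.60.
Bill 2, €730: deductible met; 15% of €730 = €109.50. Owner pays €109.50; OOP now €3599.90. Plan pays €730 − €109.50 = €620.50.
Bill 3, €1903: deductible met; 15% of €1903 = €285.45. Cost to owner: €285.45. OOP to date €3885.35. Insurer: €1903 − €285.45 = €1617.55.

€1617.55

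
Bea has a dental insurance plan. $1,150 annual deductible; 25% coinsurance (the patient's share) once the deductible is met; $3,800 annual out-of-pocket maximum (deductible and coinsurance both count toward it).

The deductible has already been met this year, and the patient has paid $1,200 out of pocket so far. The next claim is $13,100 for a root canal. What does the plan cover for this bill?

With the deductible met, the entire $13,100 is subject to coinsurance.
Coinsurance: $13,100 × 25% = $3,275.
Adding $3,275 to the $1,200 already spent would give $4,475, which exceeds the $3,800 cap; the patient pays just $3,800 − $1,200 = $2,600.
Insurer pays the balance: $13,100 − $2,600 = $10,500.

$10,500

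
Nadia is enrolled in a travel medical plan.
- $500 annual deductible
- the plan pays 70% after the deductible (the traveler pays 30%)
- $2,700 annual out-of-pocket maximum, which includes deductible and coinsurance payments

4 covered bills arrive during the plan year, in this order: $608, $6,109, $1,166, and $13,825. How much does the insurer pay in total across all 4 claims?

$19,008

#1 ($608): $500 finishes the deductible; $108 goes to coinsurance; coinsurance $108 × 30% = $32.40. Traveler pays $532.40; OOP now $532.40. Insurer: $608 − $532.40 = $75.60.
#2 ($6,109): 30% coinsurance on $6,109 = $1,832.70. Cost to traveler: $1,832.70. OOP to date $2,365.10. Plan pays $6,109 − $1,832.70 = $4,276.30.
#3 ($1,166): 30% coinsurance on $1,166 = $349.80. OOP would hit $2,714.90 > $2,700, so the cap limits the traveler to $2,700 − $2,365.10 = $334.90. Plan pays $1,166 − $334.90 = $831.10.
#4 ($13,825): deductible already satisfied, so traveler's share is 30% × $13,825 = $4,147.50. That would push OOP to $6,847.50, over the $2,700 cap, so traveler pays $2,700 − $2,700 = $0. Insurer: $13,825 − $0 = $13,825.
Insurer total = bills − traveler's total = $21,708 − $2,700 = $19,008.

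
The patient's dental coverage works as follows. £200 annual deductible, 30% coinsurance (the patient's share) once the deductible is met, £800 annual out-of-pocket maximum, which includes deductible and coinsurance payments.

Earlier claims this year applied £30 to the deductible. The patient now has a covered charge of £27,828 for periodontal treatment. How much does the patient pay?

£770

Remaining deductible: £200 − £30 = £170.
That leaves £27,828 − £170 = £27,658 for coinsurance.
Patient's 30% share of £27,658 is £8,297.40.
Patient responsibility before any cap: £170 + £8,297.40 = £8,467.40.
Year-to-date out-of-pocket would reach £30 + £8,467.40 = £8,497.40, above the £800 maximum, so the patient pays only £800 − £30 = £770.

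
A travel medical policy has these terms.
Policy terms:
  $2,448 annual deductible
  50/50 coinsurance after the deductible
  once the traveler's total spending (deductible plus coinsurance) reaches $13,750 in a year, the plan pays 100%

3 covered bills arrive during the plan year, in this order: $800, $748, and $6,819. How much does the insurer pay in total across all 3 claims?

$2,959.50

#1 ($800): entire amount goes to the deductible. Traveler pays $800; OOP now $800. Insurer: $800 − $800 = $0.
#2 ($748): entire amount goes to the deductible. Cost to traveler: $748. OOP to date $1,548. Insurer: $748 − $748 = $0.
#3 ($6,819): $900 to deductible, leaving $5,919; coinsurance $5,919 × 50% = $2,959.50. Traveler pays $3,859.50; OOP now $5,407.50. Plan pays $6,819 − $3,859.50 = $2,959.50.
Insurer total: $0 + $0 + $2,959.50 = $2,959.50.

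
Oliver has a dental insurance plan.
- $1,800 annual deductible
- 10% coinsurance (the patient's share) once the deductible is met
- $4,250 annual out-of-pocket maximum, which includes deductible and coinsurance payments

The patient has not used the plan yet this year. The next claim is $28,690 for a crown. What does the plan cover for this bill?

$24,440

The full $1,800 deductible is still open; $1,800 of this bill applies to it.
After the $1,800 deductible portion, $28,690 − $1,800 = $26,890 is subject to coinsurance.
Coinsurance: $26,890 × 10% = $2,689.
That puts the patient's cost at $1,800 + $2,689 = $4,489 before any cap.
That would bring total out-of-pocket to $4,489, past the $4,250 cap. The patient is capped at $4,250 − $0 = $4,250 on this claim.
The plan picks up $28,690 − $4,250 = $24,440.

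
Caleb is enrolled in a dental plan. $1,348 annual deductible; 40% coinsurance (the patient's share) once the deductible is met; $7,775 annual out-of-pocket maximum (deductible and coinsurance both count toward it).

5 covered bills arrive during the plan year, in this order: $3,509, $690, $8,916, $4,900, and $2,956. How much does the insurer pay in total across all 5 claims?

$13,196

Claim 1 ($3,509): $1,348 finishes the deductible; $2,161 goes to coinsurance; coinsurance $2,161 × 40% = $864.40. Cost to patient: $2,212.40. OOP to date $2,212.40. Plan pays $3,509 − $2,212.40 = $1,296.60.
Claim 2 ($690): deductible met; 40% of $690 = $276. Patient pays $276; OOP now $2,488.40. Insurer: $690 − $276 = $414.
Claim 3 ($8,916): deductible met; 40% of $8,916 = $3,566.40. Patient pays $3,566.40; OOP now $6,054.80. Insurer: $8,916 − $3,566.40 = $5,349.60.
Claim 4 ($4,900): 40% coinsurance on $4,900 = $1,960. Adding that to $6,054.80 gives $8,014.80, past the $7,775 cap; patient pays only $7,775 − $6,054.80 = $1,720.20. Insurer: $4,900 − $1,720.20 = $3,179.80.
Claim 5 ($2,956): 40% coinsurance on $2,956 = $1,182.40. Adding that to $7,775 gives $8,957.40, past the $7,775 cap; patient pays only $7,775 − $7,775 = $0. Insurer: $2,956 − $0 = $2,956.
Insurer total: $1,296.60 + $414 + $5,349.60 + $3,179.80 + $2,956 = $13,196.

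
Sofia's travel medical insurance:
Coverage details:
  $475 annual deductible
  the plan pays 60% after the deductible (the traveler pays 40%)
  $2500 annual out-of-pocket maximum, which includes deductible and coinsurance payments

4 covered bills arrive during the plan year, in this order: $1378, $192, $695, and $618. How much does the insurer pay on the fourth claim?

#1 ($1378): deductible takes $475, $903 remains; coinsurance $903 × 40% = $361.20. Traveler pays $836.20; OOP now $836.20. Insurer: $1378 − $836.20 = $541.80.
#2 ($192): 40% coinsurance on $192 = $76.80. Traveler owes $76.80 (running OOP $913). Plan pays $192 − $76.80 = $115.20.
#3 ($695): deductible met; 40% of $695 = $278. Cost to traveler: $278. OOP to date $1191. Plan pays $695 − $278 = $417.
#4 ($618): deductible met; 40% of $618 = $247.20. Cost to traveler: $247.20. OOP to date $1438.20. Insurer: $618 − $247.20 = $370.80.

$370.80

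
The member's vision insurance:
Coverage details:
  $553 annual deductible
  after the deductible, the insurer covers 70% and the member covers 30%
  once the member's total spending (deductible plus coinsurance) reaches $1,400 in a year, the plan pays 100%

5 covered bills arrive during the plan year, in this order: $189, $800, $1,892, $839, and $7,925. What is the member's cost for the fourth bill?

Bill 1, $189: fully absorbed by the deductible. Member pays $189; OOP now $189.
Bill 2, $800: $364 finishes the deductible; $436 goes to coinsurance; coinsurance $436 × 30% = $130.80. Member owes $494.80 (running OOP $683.80).
Bill 3, $1,892: deductible met; 30% of $1,892 = $567.60. Member owes $567.60 (running OOP $1,251.40).
Bill 4, $839: deductible already satisfied, so member's share is 30% × $839 = $251.70. That would push OOP to $1,503.10, over the $1,400 cap, so member pays $1,400 − $1,251.40 = $148.60.

$148.60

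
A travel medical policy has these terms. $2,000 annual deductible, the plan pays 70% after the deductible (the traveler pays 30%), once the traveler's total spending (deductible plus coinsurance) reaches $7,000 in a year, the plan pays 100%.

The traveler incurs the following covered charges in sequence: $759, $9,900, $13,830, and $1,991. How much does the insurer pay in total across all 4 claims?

$19,480

Bill 1, $759: entire amount goes to the deductible. Traveler pays $759; OOP now $759. Insurer: $759 − $759 = $0.
Bill 2, $9,900: deductible takes $1,241, $8,659 remains; traveler's 30% is $2,597.70. Traveler pays $3,838.70; OOP now $4,597.70. Insurer: $9,900 − $3,838.70 = $6,061.30.
Bill 3, $13,830: deductible already satisfied, so traveler's share is 30% × $13,830 = $4,149. OOP would hit $8,746.70 > $7,000, so the cap limits the traveler to $7,000 − $4,597.70 = $2,402.30. Insurer: $13,830 − $2,402.30 = $11,427.70.
Bill 4, $1,991: deductible already satisfied, so traveler's share is 30% × $1,991 = $597.30. Adding that to $7,000 gives $7,597.30, past the $7,000 cap; traveler pays only $7,000 − $7,000 = $0. Insurer: $1,991 − $0 = $1,991.
Insurer total: $0 + $6,061.30 + $11,427.70 + $1,991 = $19,480.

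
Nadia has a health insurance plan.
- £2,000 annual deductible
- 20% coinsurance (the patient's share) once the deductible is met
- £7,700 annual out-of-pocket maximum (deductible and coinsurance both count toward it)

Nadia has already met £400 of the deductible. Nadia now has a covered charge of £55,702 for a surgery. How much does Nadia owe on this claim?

£7,300

Deductible still to meet: £2,000 − £400 = £1,600.
The remaining £54,102 (= £55,702 − £1,600) moves to coinsurance.
20% of £54,102 = £10,820.40 falls to the patient.
That puts the patient's cost at £1,600 + £10,820.40 = £12,420.40 before any cap.
That would bring total out-of-pocket to £12,820.40, past the £7,700 cap. The patient is capped at £7,700 − £400 = £7,300 on this claim.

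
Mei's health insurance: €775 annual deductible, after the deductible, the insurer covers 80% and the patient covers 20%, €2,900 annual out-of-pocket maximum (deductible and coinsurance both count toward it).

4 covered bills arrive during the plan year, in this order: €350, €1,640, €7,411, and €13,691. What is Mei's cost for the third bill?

€1,482.20

Bill 1, €350: all of it applies to the deductible. Patient owes €350 (running OOP €350).
Bill 2, €1,640: deductible takes €425, €1,215 remains; 20% of €1,215 = €243. Patient pays €668; OOP now €1,018.
Bill 3, €7,411: deductible already satisfied, so patient's share is 20% × €7,411 = €1,482.20. Patient pays €1,482.20; OOP now €2,500.20.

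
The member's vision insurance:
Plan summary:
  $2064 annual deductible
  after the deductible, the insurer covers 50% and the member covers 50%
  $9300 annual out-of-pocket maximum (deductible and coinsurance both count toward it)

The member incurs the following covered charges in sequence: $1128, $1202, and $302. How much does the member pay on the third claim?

Claim 1 ($1128): all of it applies to the deductible. Member owes $1128 (running OOP $1128).
Claim 2 ($1202): deductible takes $936, $266 remains; coinsurance $266 × 50% = $133. Member owes $1069 (running OOP $2197).
Claim 3 ($302): 50% coinsurance on $302 = $151. Member owes $151 (running OOP $2348).

$151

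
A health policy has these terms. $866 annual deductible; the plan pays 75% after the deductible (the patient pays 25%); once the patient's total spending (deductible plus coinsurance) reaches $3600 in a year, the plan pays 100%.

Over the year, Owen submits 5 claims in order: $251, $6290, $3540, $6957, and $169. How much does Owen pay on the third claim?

Claim 1 — $251: all of it applies to the deductible. Patient owes $251 (running OOP $251).
Claim 2 — $6290: $615 finishes the deductible; $5675 goes to coinsurance; 25% of $5675 = $1418.75. Patient pays $2033.75; OOP now $2284.75.
Claim 3 — $3540: deductible met; 25% of $3540 = $885. Cost to patient: $885. OOP to date $3169.75.

$885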